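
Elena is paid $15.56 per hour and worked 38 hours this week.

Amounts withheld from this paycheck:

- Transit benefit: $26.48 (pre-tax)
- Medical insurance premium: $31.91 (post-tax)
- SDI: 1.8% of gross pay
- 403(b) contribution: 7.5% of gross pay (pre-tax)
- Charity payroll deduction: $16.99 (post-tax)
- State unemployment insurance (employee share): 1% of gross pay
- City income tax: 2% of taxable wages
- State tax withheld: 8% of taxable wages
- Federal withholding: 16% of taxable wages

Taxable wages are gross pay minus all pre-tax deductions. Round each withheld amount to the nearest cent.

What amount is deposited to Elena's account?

$319.68

Gross pay: 38 × $15.56 = $591.28
403(b) contribution: $591.28 × 0.075 = $44.35
Transit benefit: $26.48
Pre-tax total = $44.35 + $26.48 = $70.83
Taxable wages = $591.28 − $70.83 = $520.45
City income tax: $520.45 × 0.02 = $10.41
Federal withholding: $520.45 × 0.16 = $83.27
State tax withheld: $520.45 × 0.08 = $41.64
State unemployment insurance (employee share): $591.28 × 0.01 = $5.91
SDI: $591.28 × 0.018 = $10.64
Charity payroll deduction: $16.99
Medical insurance premium: $31.91
Total deductions = $44.35 + $26.48 + $10.41 + $83.27 + $41.64 + $5.91 + $10.64 + $16.99 + $31.91 = $271.60
Net pay = $591.28 − $271.60 = $319.68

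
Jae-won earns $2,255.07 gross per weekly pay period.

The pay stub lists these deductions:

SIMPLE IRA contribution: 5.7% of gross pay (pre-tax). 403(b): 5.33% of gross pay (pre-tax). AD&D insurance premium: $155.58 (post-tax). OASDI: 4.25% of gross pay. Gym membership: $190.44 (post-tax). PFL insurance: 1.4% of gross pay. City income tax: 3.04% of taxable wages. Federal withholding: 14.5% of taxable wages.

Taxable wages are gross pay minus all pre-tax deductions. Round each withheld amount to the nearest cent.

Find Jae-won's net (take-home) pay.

SIMPLE IRA contribution: $2,255.07 × 0.057 = $128.54
403(b): $2,255.07 × 0.0533 = $120.20
Pre-tax total = $128.54 + $120.20 = $248.74
Taxable wages = $2,255.07 − $248.74 = $2,006.33
City income tax: $2,006.33 × 0.0304 = $60.99
Federal withholding: $2,006.33 × 0.145 = $290.92
PFL insurance: $2,255.07 × 0.014 = $31.57
OASDI: $2,255.07 × 0.0425 = $95.84
AD&D insurance premium: $155.58
Gym membership: $190.44
Total deductions = $128.54 + $120.20 + $60.99 + $290.92 + $31.57 + $95.84 + $155.58 + $190.44 = $1,074.08
Net pay = $2,255.07 − $1,074.08 = $1,180.99

$1,180.99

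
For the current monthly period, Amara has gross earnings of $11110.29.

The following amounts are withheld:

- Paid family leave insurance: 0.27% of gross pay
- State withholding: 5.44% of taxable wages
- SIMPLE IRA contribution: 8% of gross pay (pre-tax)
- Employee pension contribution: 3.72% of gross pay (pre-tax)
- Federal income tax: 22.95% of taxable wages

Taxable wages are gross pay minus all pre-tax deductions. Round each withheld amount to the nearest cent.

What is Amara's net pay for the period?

$6993.63

SIMPLE IRA contribution: $11110.29 × 0.08 = $888.82
Employee pension contribution: $11110.29 × 0.0372 = $413.30
Pre-tax total = $888.82 + $413.30 = $1302.12
Taxable wages = $11110.29 − $1302.12 = $9808.17
State withholding: $9808.17 × 0.0544 = $533.56
Federal income tax: $9808.17 × 0.2295 = $2250.98
Paid family leave insurance: $11110.29 × 0.0027 = $30.00
Total deductions = $888.82 + $413.30 + $533.56 + $2250.98 + $30.00 = $4116.66
Net pay = $11110.29 − $4116.66 = $6993.63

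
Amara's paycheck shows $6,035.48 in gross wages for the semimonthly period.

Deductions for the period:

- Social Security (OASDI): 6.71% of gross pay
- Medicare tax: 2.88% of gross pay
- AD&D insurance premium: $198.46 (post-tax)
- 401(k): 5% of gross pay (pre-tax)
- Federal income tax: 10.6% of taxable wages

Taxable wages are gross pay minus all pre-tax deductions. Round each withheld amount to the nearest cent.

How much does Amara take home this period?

$4,348.68

401(k): $6,035.48 × 0.05 = $301.77
Taxable wages = $6,035.48 − $301.77 = $5,733.71
Federal income tax: $5,733.71 × 0.106 = $607.77
Medicare tax: $6,035.48 × 0.0288 = $173.82
Social Security (OASDI): $6,035.48 × 0.0671 = $404.98
AD&D insurance premium: $198.46
Total deductions = $301.77 + $607.77 + $173.82 + $404.98 + $198.46 = $1,686.80
Net pay = $6,035.48 − $1,686.80 = $4,348.68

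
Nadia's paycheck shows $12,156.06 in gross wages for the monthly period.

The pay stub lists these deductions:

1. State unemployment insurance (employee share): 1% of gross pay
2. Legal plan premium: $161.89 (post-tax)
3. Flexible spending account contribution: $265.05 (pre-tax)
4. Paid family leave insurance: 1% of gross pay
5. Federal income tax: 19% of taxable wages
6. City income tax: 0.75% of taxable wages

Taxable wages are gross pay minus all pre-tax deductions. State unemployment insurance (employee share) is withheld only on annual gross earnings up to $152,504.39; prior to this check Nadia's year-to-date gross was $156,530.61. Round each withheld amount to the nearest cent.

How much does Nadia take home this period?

Flexible spending account contribution: $265.05
Taxable wages = $12,156.06 − $265.05 = $11,891.01
Federal income tax: $11,891.01 × 0.19 = $2,259.29
City income tax: $11,891.01 × 0.0075 = $89.18
State unemployment insurance (employee share): annual cap $152,504.39 already reached (YTD $156,530.61), so $0.00
Paid family leave insurance: $12,156.06 × 0.01 = $121.56
Legal plan premium: $161.89
Total deductions = $265.05 + $2,259.29 + $89.18 + $0.00 + $121.56 + $161.89 = $2,896.97
Net pay = $12,156.06 − $2,896.97 = $9,259.09

$9,259.09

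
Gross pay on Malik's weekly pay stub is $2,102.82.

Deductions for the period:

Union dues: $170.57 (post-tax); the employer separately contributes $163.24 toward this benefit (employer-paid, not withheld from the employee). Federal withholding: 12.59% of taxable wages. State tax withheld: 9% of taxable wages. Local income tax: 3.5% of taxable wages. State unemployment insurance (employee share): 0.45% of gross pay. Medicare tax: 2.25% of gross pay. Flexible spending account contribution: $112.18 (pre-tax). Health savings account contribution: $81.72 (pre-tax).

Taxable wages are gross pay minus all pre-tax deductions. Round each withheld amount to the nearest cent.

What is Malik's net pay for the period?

$1,202.64

Health savings account contribution: $81.72
Flexible spending account contribution: $112.18
Pre-tax total = $81.72 + $112.18 = $193.90
Taxable wages = $2,102.82 − $193.90 = $1,908.92
Federal withholding: $1,908.92 × 0.1259 = $240.33
State tax withheld: $1,908.92 × 0.09 = $171.80
Local income tax: $1,908.92 × 0.035 = $66.81
Medicare tax: $2,102.82 × 0.0225 = $47.31
State unemployment insurance (employee share): $2,102.82 × 0.0045 = $9.46
Union dues: $170.57
(Employer's $163.24 toward union dues is not withheld from the employee.)
Total deductions = $81.72 + $112.18 + $240.33 + $171.80 + $66.81 + $47.31 + $9.46 + $170.57 = $900.18
Net pay = $2,102.82 − $900.18 = $1,202.64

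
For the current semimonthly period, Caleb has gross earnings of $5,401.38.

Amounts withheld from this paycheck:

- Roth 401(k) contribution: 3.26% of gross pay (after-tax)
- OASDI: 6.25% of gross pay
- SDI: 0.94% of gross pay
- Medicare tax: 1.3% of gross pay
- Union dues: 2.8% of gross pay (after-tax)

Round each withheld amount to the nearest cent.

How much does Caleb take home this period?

Medicare tax: $5,401.38 × 0.013 = $70.22
SDI: $5,401.38 × 0.0094 = $50.77
OASDI: $5,401.38 × 0.0625 = $337.59
Union dues: $5,401.38 × 0.028 = $151.24
Roth 401(k) contribution: $5,401.38 × 0.0326 = $176.08
Total deductions = $70.22 + $50.77 + $337.59 + $151.24 + $176.08 = $785.90
Net pay = $5,401.38 − $785.90 = $4,615.48

$4,615.48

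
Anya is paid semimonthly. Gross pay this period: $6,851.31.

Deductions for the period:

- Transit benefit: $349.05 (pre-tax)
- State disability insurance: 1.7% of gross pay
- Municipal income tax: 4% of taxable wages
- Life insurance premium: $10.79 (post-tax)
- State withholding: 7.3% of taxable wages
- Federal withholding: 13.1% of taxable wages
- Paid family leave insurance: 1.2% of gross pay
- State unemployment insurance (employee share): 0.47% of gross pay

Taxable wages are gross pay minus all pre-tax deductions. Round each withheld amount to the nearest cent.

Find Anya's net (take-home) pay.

Transit benefit: $349.05
Taxable wages = $6,851.31 − $349.05 = $6,502.26
State withholding: $6,502.26 × 0.073 = $474.66
Federal withholding: $6,502.26 × 0.131 = $851.80
Municipal income tax: $6,502.26 × 0.04 = $260.09
State unemployment insurance (employee share): $6,851.31 × 0.0047 = $32.20
State disability insurance: $6,851.31 × 0.017 = $116.47
Paid family leave insurance: $6,851.31 × 0.012 = $82.22
Life insurance premium: $10.79
Total deductions = $349.05 + $474.66 + $851.80 + $260.09 + $32.20 + $116.47 + $82.22 + $10.79 = $2,177.28
Net pay = $6,851.31 − $2,177.28 = $4,674.03

$4,674.03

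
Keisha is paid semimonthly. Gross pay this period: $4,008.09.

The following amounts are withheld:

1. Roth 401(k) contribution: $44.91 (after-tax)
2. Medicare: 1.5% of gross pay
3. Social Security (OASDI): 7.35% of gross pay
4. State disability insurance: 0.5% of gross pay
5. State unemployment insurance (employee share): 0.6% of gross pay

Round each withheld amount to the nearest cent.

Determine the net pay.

$3,564.38

State unemployment insurance (employee share): $4,008.09 × 0.006 = $24.05
Social Security (OASDI): $4,008.09 × 0.0735 = $294.59
Medicare: $4,008.09 × 0.015 = $60.12
State disability insurance: $4,008.09 × 0.005 = $20.04
Roth 401(k) contribution: $44.91
Total deductions = $24.05 + $294.59 + $60.12 + $20.04 + $44.91 = $443.71
Net pay = $4,008.09 − $443.71 = $3,564.38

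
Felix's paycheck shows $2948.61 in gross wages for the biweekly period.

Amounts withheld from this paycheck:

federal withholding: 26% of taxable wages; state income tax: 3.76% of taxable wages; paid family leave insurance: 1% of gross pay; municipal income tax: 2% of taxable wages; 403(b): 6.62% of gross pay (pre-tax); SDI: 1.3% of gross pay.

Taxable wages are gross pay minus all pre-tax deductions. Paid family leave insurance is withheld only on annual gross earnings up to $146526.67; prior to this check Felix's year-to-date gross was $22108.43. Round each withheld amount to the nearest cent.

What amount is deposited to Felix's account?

$1811.10

403(b): $2948.61 × 0.0662 = $195.20
Taxable wages = $2948.61 − $195.20 = $2753.41
Municipal income tax: $2753.41 × 0.02 = $55.07
Federal withholding: $2753.41 × 0.26 = $715.89
State income tax: $2753.41 × 0.0376 = $103.53
SDI: $2948.61 × 0.013 = $38.33
Paid family leave insurance: cap not yet reached, full $2948.61 is subject → $2948.61 × 0.01 = $29.49
Total deductions = $195.20 + $55.07 + $715.89 + $103.53 + $38.33 + $29.49 = $1137.51
Net pay = $2948.61 − $1137.51 = $1811.10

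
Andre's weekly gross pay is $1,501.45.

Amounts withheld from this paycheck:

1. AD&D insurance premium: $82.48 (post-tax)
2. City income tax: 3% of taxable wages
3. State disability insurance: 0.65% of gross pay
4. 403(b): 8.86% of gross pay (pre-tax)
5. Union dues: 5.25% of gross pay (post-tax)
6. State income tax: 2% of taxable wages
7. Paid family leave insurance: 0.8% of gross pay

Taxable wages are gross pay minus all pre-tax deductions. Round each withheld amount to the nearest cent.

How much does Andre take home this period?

403(b): $1,501.45 × 0.0886 = $133.03
Taxable wages = $1,501.45 − $133.03 = $1,368.42
City income tax: $1,368.42 × 0.03 = $41.05
State income tax: $1,368.42 × 0.02 = $27.37
Paid family leave insurance: $1,501.45 × 0.008 = $12.01
State disability insurance: $1,501.45 × 0.0065 = $9.76
AD&D insurance premium: $82.48
Union dues: $1,501.45 × 0.0525 = $78.83
Total deductions = $133.03 + $41.05 + $27.37 + $12.01 + $9.76 + $82.48 + $78.83 = $384.53
Net pay = $1,501.45 − $384.53 = $1,116.92

$1,116.92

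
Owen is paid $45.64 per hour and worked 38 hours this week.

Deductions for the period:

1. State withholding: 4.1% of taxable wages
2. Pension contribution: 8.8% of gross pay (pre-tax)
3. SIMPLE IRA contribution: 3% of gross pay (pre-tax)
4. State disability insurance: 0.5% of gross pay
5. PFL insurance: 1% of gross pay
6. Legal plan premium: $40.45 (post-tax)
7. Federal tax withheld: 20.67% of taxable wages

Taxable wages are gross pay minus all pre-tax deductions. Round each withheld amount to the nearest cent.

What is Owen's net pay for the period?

Gross pay: 38 × $45.64 = $1,734.32
Pension contribution: $1,734.32 × 0.088 = $152.62
SIMPLE IRA contribution: $1,734.32 × 0.03 = $52.03
Pre-tax total = $152.62 + $52.03 = $204.65
Taxable wages = $1,734.32 − $204.65 = $1,529.67
Federal tax withheld: $1,529.67 × 0.2067 = $316.18
State withholding: $1,529.67 × 0.041 = $62.72
State disability insurance: $1,734.32 × 0.005 = $8.67
PFL insurance: $1,734.32 × 0.01 = $17.34
Legal plan premium: $40.45
Total deductions = $152.62 + $52.03 + $316.18 + $62.72 + $8.67 + $17.34 + $40.45 = $650.01
Net pay = $1,734.32 − $650.01 = $1,084.31

$1,084.31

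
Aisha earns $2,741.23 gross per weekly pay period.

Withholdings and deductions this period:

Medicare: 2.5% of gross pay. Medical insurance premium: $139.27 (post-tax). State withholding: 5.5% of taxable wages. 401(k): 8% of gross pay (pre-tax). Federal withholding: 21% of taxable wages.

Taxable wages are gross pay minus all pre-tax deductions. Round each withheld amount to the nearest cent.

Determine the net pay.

401(k): $2,741.23 × 0.08 = $219.30
Taxable wages = $2,741.23 − $219.30 = $2,521.93
State withholding: $2,521.93 × 0.055 = $138.71
Federal withholding: $2,521.93 × 0.21 = $529.61
Medicare: $2,741.23 × 0.025 = $68.53
Medical insurance premium: $139.27
Total deductions = $219.30 + $138.71 + $529.61 + $68.53 + $139.27 = $1,095.42
Net pay = $2,741.23 − $1,095.42 = $1,645.81

$1,645.81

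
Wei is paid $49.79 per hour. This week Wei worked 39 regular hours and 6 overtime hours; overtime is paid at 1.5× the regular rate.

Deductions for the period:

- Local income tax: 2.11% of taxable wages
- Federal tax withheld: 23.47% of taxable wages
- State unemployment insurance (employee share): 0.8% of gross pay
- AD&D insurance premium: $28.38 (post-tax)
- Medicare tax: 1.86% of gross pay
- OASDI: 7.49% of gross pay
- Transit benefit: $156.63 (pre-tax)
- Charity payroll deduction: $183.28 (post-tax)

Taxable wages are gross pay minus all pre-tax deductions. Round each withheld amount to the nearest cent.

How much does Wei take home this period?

Regular pay: 39 × $49.79 = $1941.81
Overtime pay: 6 × $49.79 × 1.5 = $448.11
Gross pay = $1941.81 + $448.11 = $2389.92
Transit benefit: $156.63
Taxable wages = $2389.92 − $156.63 = $2233.29
Local income tax: $2233.29 × 0.0211 = $47.12
Federal tax withheld: $2233.29 × 0.2347 = $524.15
Medicare tax: $2389.92 × 0.0186 = $44.45
State unemployment insurance (employee share): $2389.92 × 0.008 = $19.12
OASDI: $2389.92 × 0.0749 = $179.01
Charity payroll deduction: $183.28
AD&D insurance premium: $28.38
Total deductions = $156.63 + $47.12 + $524.15 + $44.45 + $19.12 + $179.01 + $183.28 + $28.38 = $1182.14
Net pay = $2389.92 − $1182.14 = $1207.78

$1207.78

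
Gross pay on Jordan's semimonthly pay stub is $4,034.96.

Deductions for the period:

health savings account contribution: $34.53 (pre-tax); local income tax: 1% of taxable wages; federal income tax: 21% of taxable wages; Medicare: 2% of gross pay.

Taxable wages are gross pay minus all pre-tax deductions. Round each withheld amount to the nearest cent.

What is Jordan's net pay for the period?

$3,039.64

Health savings account contribution: $34.53
Taxable wages = $4,034.96 − $34.53 = $4,000.43
Federal income tax: $4,000.43 × 0.21 = $840.09
Local income tax: $4,000.43 × 0.01 = $40.00
Medicare: $4,034.96 × 0.02 = $80.70
Total deductions = $34.53 + $840.09 + $40.00 + $80.70 = $995.32
Net pay = $4,034.96 − $995.32 = $3,039.64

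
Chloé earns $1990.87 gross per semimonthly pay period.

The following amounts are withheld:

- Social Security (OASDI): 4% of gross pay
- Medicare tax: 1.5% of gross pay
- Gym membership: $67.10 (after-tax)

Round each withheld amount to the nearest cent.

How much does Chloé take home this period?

Social Security (OASDI): $1990.87 × 0.04 = $79.63
Medicare tax: $1990.87 × 0.015 = $29.86
Gym membership: $67.10
Total deductions = $79.63 + $29.86 + $67.10 = $176.59
Net pay = $1990.87 − $176.59 = $1814.28

$1814.28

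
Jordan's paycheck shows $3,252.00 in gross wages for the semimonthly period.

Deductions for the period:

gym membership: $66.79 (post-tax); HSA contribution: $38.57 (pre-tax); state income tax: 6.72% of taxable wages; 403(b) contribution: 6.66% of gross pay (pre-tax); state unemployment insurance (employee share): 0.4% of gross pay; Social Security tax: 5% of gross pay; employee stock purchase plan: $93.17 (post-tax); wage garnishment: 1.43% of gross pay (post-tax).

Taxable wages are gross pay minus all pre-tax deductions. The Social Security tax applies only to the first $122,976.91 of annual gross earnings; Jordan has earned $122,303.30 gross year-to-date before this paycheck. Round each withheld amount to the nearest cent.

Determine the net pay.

403(b) contribution: $3,252.00 × 0.0666 = $216.58
HSA contribution: $38.57
Pre-tax total = $216.58 + $38.57 = $255.15
Taxable wages = $3,252.00 − $255.15 = $2,996.85
State income tax: $2,996.85 × 0.0672 = $201.39
Social Security tax: only $122,976.91 − $122,303.30 = $673.61 of this check is subject → $673.61 × 0.05 = $33.68
State unemployment insurance (employee share): $3,252.00 × 0.004 = $13.01
Gym membership: $66.79
Employee stock purchase plan: $93.17
Wage garnishment: $3,252.00 × 0.0143 = $46.50
Total deductions = $216.58 + $38.57 + $201.39 + $33.68 + $13.01 + $66.79 + $93.17 + $46.50 = $709.69
Net pay = $3,252.00 − $709.69 = $2,542.31

$2,542.31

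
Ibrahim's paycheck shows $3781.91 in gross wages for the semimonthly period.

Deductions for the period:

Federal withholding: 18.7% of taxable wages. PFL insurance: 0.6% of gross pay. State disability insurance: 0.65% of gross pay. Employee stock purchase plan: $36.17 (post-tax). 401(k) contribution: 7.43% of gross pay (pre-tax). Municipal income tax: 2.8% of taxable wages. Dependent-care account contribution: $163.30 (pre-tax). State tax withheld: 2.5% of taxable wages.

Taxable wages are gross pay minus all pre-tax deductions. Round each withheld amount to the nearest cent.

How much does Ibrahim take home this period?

$2453.15

401(k) contribution: $3781.91 × 0.0743 = $281.00
Dependent-care account contribution: $163.30
Pre-tax total = $281.00 + $163.30 = $444.30
Taxable wages = $3781.91 − $444.30 = $3337.61
Federal withholding: $3337.61 × 0.187 = $624.13
Municipal income tax: $3337.61 × 0.028 = $93.45
State tax withheld: $3337.61 × 0.025 = $83.44
State disability insurance: $3781.91 × 0.0065 = $24.58
PFL insurance: $3781.91 × 0.006 = $22.69
Employee stock purchase plan: $36.17
Total deductions = $281.00 + $163.30 + $624.13 + $93.45 + $83.44 + $24.58 + $22.69 + $36.17 = $1328.76
Net pay = $3781.91 − $1328.76 = $2453.15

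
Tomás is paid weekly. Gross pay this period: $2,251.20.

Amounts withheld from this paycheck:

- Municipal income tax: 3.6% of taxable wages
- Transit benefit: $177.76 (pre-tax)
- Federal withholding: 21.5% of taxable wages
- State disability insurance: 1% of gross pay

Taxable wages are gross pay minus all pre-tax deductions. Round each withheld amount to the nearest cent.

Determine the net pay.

$1,530.50

Transit benefit: $177.76
Taxable wages = $2,251.20 − $177.76 = $2,073.44
Federal withholding: $2,073.44 × 0.215 = $445.79
Municipal income tax: $2,073.44 × 0.036 = $74.64
State disability insurance: $2,251.20 × 0.01 = $22.51
Total deductions = $177.76 + $445.79 + $74.64 + $22.51 = $720.70
Net pay = $2,251.20 − $720.70 = $1,530.50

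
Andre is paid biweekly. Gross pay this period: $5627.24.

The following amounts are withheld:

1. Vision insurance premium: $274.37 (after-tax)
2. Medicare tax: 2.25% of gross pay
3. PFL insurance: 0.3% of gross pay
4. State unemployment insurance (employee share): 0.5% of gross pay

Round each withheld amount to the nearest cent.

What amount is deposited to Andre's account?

State unemployment insurance (employee share): $5627.24 × 0.005 = $28.14
Medicare tax: $5627.24 × 0.0225 = $126.61
PFL insurance: $5627.24 × 0.003 = $16.88
Vision insurance premium: $274.37
Total deductions = $28.14 + $126.61 + $16.88 + $274.37 = $446.00
Net pay = $5627.24 − $446.00 = $5181.24

$5181.24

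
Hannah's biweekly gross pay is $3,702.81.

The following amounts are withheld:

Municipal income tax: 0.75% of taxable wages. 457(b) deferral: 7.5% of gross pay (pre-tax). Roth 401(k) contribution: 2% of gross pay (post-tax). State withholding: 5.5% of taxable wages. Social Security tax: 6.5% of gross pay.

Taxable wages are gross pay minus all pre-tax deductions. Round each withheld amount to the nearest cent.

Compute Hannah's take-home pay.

457(b) deferral: $3,702.81 × 0.075 = $277.71
Taxable wages = $3,702.81 − $277.71 = $3,425.10
State withholding: $3,425.10 × 0.055 = $188.38
Municipal income tax: $3,425.10 × 0.0075 = $25.69
Social Security tax: $3,702.81 × 0.065 = $240.68
Roth 401(k) contribution: $3,702.81 × 0.02 = $74.06
Total deductions = $277.71 + $188.38 + $25.69 + $240.68 + $74.06 = $806.52
Net pay = $3,702.81 − $806.52 = $2,896.29

$2,896.29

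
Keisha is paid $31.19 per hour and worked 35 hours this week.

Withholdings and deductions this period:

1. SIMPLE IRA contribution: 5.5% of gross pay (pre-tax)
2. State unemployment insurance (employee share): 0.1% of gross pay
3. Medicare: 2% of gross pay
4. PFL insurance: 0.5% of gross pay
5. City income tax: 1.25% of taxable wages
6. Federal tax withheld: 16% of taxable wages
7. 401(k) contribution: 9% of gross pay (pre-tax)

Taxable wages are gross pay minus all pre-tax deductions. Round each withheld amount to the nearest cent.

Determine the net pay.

Gross pay: 35 × $31.19 = $1091.65
401(k) contribution: $1091.65 × 0.09 = $98.25
SIMPLE IRA contribution: $1091.65 × 0.055 = $60.04
Pre-tax total = $98.25 + $60.04 = $158.29
Taxable wages = $1091.65 − $158.29 = $933.36
Federal tax withheld: $933.36 × 0.16 = $149.34
City income tax: $933.36 × 0.0125 = $11.67
State unemployment insurance (employee share): $1091.65 × 0.001 = $1.09
Medicare: $1091.65 × 0.02 = $21.83
PFL insurance: $1091.65 × 0.005 = $5.46
Total deductions = $98.25 + $60.04 + $149.34 + $11.67 + $1.09 + $21.83 + $5.46 = $347.68
Net pay = $1091.65 − $347.68 = $743.97

$743.97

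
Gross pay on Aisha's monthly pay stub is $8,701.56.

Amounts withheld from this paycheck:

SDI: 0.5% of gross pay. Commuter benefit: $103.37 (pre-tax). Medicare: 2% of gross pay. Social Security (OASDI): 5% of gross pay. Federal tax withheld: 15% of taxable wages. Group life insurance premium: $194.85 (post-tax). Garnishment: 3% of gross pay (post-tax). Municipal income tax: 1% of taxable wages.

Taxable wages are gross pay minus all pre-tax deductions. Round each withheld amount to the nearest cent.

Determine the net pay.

$6,113.96

Commuter benefit: $103.37
Taxable wages = $8,701.56 − $103.37 = $8,598.19
Municipal income tax: $8,598.19 × 0.01 = $85.98
Federal tax withheld: $8,598.19 × 0.15 = $1,289.73
Social Security (OASDI): $8,701.56 × 0.05 = $435.08
SDI: $8,701.56 × 0.005 = $43.51
Medicare: $8,701.56 × 0.02 = $174.03
Group life insurance premium: $194.85
Garnishment: $8,701.56 × 0.03 = $261.05
Total deductions = $103.37 + $85.98 + $1,289.73 + $435.08 + $43.51 + $174.03 + $194.85 + $261.05 = $2,587.60
Net pay = $8,701.56 − $2,587.60 = $6,113.96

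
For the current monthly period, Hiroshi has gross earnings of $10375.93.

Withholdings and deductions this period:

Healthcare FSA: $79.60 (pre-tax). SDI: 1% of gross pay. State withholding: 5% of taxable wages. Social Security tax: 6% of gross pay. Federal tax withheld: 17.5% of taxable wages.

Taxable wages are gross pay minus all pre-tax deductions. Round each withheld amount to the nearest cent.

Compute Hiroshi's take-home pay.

Healthcare FSA: $79.60
Taxable wages = $10375.93 − $79.60 = $10296.33
State withholding: $10296.33 × 0.05 = $514.82
Federal tax withheld: $10296.33 × 0.175 = $1801.86
Social Security tax: $10375.93 × 0.06 = $622.56
SDI: $10375.93 × 0.01 = $103.76
Total deductions = $79.60 + $514.82 + $1801.86 + $622.56 + $103.76 = $3122.60
Net pay = $10375.93 − $3122.60 = $7253.33

$7253.33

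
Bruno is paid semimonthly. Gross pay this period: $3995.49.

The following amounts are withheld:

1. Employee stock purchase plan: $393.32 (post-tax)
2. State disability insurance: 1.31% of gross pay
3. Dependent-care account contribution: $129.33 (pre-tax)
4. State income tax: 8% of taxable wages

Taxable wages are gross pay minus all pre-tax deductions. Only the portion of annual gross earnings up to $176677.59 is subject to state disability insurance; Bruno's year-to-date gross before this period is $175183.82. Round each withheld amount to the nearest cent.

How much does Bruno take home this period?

$3143.98

Dependent-care account contribution: $129.33
Taxable wages = $3995.49 − $129.33 = $3866.16
State income tax: $3866.16 × 0.08 = $309.29
State disability insurance: only $176677.59 − $175183.82 = $1493.77 of this check is subject → $1493.77 × 0.0131 = $19.57
Employee stock purchase plan: $393.32
Total deductions = $129.33 + $309.29 + $19.57 + $393.32 = $851.51
Net pay = $3995.49 − $851.51 = $3143.98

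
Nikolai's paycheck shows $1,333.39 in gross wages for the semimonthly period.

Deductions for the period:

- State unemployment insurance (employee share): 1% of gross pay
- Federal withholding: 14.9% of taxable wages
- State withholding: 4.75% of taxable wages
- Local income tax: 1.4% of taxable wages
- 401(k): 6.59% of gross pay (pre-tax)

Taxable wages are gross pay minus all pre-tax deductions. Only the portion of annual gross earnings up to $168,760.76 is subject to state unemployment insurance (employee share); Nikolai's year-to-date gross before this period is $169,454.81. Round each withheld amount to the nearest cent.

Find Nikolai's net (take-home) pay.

$983.34

401(k): $1,333.39 × 0.0659 = $87.87
Taxable wages = $1,333.39 − $87.87 = $1,245.52
Federal withholding: $1,245.52 × 0.149 = $185.58
Local income tax: $1,245.52 × 0.014 = $17.44
State withholding: $1,245.52 × 0.0475 = $59.16
State unemployment insurance (employee share): annual cap $168,760.76 already reached (YTD $169,454.81), so $0.00
Total deductions = $87.87 + $185.58 + $17.44 + $59.16 + $0.00 = $350.05
Net pay = $1,333.39 − $350.05 = $983.34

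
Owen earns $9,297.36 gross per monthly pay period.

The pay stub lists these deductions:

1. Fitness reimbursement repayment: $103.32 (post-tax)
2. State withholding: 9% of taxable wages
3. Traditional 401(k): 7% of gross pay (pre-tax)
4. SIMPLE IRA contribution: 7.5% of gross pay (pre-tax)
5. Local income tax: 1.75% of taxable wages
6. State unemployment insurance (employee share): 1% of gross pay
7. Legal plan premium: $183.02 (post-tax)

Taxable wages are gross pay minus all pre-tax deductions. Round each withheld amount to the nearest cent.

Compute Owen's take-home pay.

$6,715.39

Traditional 401(k): $9,297.36 × 0.07 = $650.82
SIMPLE IRA contribution: $9,297.36 × 0.075 = $697.30
Pre-tax total = $650.82 + $697.30 = $1,348.12
Taxable wages = $9,297.36 − $1,348.12 = $7,949.24
Local income tax: $7,949.24 × 0.0175 = $139.11
State withholding: $7,949.24 × 0.09 = $715.43
State unemployment insurance (employee share): $9,297.36 × 0.01 = $92.97
Legal plan premium: $183.02
Fitness reimbursement repayment: $103.32
Total deductions = $650.82 + $697.30 + $139.11 + $715.43 + $92.97 + $183.02 + $103.32 = $2,581.97
Net pay = $9,297.36 − $2,581.97 = $6,715.39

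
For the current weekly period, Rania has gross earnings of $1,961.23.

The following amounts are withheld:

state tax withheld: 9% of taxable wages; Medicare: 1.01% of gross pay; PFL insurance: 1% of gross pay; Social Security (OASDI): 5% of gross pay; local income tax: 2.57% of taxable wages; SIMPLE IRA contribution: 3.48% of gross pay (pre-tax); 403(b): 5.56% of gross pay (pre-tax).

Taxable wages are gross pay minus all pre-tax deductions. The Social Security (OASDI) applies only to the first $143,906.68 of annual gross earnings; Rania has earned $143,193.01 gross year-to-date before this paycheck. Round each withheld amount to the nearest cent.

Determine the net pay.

$1,502.44

SIMPLE IRA contribution: $1,961.23 × 0.0348 = $68.25
403(b): $1,961.23 × 0.0556 = $109.04
Pre-tax total = $68.25 + $109.04 = $177.29
Taxable wages = $1,961.23 − $177.29 = $1,783.94
Local income tax: $1,783.94 × 0.0257 = $45.85
State tax withheld: $1,783.94 × 0.09 = $160.55
Medicare: $1,961.23 × 0.0101 = $19.81
PFL insurance: $1,961.23 × 0.01 = $19.61
Social Security (OASDI): only $143,906.68 − $143,193.01 = $713.67 of this check is subject → $713.67 × 0.05 = $35.68
Total deductions = $68.25 + $109.04 + $45.85 + $160.55 + $19.81 + $19.61 + $35.68 = $458.79
Net pay = $1,961.23 − $458.79 = $1,502.44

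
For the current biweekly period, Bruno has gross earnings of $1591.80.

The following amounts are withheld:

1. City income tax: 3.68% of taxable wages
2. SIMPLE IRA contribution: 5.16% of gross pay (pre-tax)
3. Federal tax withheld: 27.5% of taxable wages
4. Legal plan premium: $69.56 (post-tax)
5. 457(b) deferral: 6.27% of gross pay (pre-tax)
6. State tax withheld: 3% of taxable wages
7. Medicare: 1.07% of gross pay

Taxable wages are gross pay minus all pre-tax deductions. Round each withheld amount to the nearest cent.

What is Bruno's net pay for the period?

$841.37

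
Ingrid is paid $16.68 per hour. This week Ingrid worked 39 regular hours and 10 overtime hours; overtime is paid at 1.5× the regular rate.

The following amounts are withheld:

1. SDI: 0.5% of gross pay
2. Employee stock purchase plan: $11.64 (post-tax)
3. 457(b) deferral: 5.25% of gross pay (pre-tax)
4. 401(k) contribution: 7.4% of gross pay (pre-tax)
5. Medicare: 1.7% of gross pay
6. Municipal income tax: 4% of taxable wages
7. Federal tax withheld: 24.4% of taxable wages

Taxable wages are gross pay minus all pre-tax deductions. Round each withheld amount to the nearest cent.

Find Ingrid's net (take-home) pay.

$531.89

Regular pay: 39 × $16.68 = $650.52
Overtime pay: 10 × $16.68 × 1.5 = $250.20
Gross pay = $650.52 + $250.20 = $900.72
401(k) contribution: $900.72 × 0.074 = $66.65
457(b) deferral: $900.72 × 0.0525 = $47.29
Pre-tax total = $66.65 + $47.29 = $113.94
Taxable wages = $900.72 − $113.94 = $786.78
Municipal income tax: $786.78 × 0.04 = $31.47
Federal tax withheld: $786.78 × 0.244 = $191.97
Medicare: $900.72 × 0.017 = $15.31
SDI: $900.72 × 0.005 = $4.50
Employee stock purchase plan: $11.64
Total deductions = $66.65 + $47.29 + $31.47 + $191.97 + $15.31 + $4.50 + $11.64 = $368.83
Net pay = $900.72 − $368.83 = $531.89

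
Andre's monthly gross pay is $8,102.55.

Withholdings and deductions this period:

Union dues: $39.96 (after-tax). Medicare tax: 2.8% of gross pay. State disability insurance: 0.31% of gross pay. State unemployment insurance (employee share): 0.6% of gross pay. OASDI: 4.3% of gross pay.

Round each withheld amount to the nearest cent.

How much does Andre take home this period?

State disability insurance: $8,102.55 × 0.0031 = $25.12
OASDI: $8,102.55 × 0.043 = $348.41
State unemployment insurance (employee share): $8,102.55 × 0.006 = $48.62
Medicare tax: $8,102.55 × 0.028 = $226.87
Union dues: $39.96
Total deductions = $25.12 + $348.41 + $48.62 + $226.87 + $39.96 = $688.98
Net pay = $8,102.55 − $688.98 = $7,413.57

$7,413.57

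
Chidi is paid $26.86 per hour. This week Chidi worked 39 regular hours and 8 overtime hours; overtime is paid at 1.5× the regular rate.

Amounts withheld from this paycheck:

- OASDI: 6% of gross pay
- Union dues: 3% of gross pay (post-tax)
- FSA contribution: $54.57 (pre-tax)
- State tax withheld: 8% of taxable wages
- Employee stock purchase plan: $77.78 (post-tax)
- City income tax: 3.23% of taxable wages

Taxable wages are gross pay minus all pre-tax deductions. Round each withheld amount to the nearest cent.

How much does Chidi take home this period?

Regular pay: 39 × $26.86 = $1,047.54
Overtime pay: 8 × $26.86 × 1.5 = $322.32
Gross pay = $1,047.54 + $322.32 = $1,369.86
FSA contribution: $54.57
Taxable wages = $1,369.86 − $54.57 = $1,315.29
City income tax: $1,315.29 × 0.0323 = $42.48
State tax withheld: $1,315.29 × 0.08 = $105.22
OASDI: $1,369.86 × 0.06 = $82.19
Employee stock purchase plan: $77.78
Union dues: $1,369.86 × 0.03 = $41.10
Total deductions = $54.57 + $42.48 + $105.22 + $82.19 + $77.78 + $41.10 = $403.34
Net pay = $1,369.86 − $403.34 = $966.52

$966.52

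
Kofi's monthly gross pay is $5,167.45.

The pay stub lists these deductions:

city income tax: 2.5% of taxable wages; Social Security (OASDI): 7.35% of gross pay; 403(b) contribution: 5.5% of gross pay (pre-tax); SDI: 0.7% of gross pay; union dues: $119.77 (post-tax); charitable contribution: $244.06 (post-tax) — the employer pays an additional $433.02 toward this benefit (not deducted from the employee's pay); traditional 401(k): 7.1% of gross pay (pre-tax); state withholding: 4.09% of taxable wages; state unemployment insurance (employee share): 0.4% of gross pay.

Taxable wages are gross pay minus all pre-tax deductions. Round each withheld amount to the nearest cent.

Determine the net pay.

$3,418.24

403(b) contribution: $5,167.45 × 0.055 = $284.21
Traditional 401(k): $5,167.45 × 0.071 = $366.89
Pre-tax total = $284.21 + $366.89 = $651.10
Taxable wages = $5,167.45 − $651.10 = $4,516.35
City income tax: $4,516.35 × 0.025 = $112.91
State withholding: $4,516.35 × 0.0409 = $184.72
Social Security (OASDI): $5,167.45 × 0.0735 = $379.81
State unemployment insurance (employee share): $5,167.45 × 0.004 = $20.67
SDI: $5,167.45 × 0.007 = $36.17
Union dues: $119.77
Charitable contribution: $244.06
(Employer's $433.02 toward charitable contribution is not withheld from the employee.)
Total deductions = $284.21 + $366.89 + $112.91 + $184.72 + $379.81 + $20.67 + $36.17 + $119.77 + $244.06 = $1,749.21
Net pay = $5,167.45 − $1,749.21 = $3,418.24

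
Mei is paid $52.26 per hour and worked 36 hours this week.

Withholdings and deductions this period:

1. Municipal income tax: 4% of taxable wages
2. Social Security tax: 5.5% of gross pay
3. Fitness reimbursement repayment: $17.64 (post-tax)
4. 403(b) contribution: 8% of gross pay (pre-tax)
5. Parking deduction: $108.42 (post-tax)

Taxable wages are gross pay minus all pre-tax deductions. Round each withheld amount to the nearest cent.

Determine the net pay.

$1,432.09

Gross pay: 36 × $52.26 = $1,881.36
403(b) contribution: $1,881.36 × 0.08 = $150.51
Taxable wages = $1,881.36 − $150.51 = $1,730.85
Municipal income tax: $1,730.85 × 0.04 = $69.23
Social Security tax: $1,881.36 × 0.055 = $103.47
Fitness reimbursement repayment: $17.64
Parking deduction: $108.42
Total deductions = $150.51 + $69.23 + $103.47 + $17.64 + $108.42 = $449.27
Net pay = $1,881.36 − $449.27 = $1,432.09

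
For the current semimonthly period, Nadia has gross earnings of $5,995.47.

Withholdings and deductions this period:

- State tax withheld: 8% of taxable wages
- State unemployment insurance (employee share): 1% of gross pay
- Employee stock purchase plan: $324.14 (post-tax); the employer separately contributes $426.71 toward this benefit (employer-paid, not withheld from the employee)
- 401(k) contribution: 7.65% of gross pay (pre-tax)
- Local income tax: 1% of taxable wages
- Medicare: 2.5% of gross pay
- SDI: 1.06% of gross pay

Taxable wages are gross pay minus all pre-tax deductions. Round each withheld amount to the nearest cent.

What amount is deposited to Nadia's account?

$4,440.97

401(k) contribution: $5,995.47 × 0.0765 = $458.65
Taxable wages = $5,995.47 − $458.65 = $5,536.82
State tax withheld: $5,536.82 × 0.08 = $442.95
Local income tax: $5,536.82 × 0.01 = $55.37
Medicare: $5,995.47 × 0.025 = $149.89
SDI: $5,995.47 × 0.0106 = $63.55
State unemployment insurance (employee share): $5,995.47 × 0.01 = $59.95
Employee stock purchase plan: $324.14
(Employer's $426.71 toward employee stock purchase plan is not withheld from the employee.)
Total deductions = $458.65 + $442.95 + $55.37 + $149.89 + $63.55 + $59.95 + $324.14 = $1,554.50
Net pay = $5,995.47 − $1,554.50 = $4,440.97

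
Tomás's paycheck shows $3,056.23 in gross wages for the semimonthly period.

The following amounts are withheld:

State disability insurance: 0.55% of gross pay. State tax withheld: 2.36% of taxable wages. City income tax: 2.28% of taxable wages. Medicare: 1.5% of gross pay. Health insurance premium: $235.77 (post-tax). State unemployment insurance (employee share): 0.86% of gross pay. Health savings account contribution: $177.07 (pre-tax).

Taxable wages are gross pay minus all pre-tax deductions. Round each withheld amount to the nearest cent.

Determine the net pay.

$2,420.87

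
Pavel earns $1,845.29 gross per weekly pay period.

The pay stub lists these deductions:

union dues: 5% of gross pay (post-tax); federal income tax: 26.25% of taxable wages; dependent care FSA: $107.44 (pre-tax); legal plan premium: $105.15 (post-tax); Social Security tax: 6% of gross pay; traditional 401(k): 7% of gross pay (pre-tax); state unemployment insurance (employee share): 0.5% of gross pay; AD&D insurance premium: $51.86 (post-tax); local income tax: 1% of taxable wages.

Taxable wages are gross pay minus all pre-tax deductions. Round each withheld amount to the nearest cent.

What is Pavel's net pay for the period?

$801.09

Traditional 401(k): $1,845.29 × 0.07 = $129.17
Dependent care FSA: $107.44
Pre-tax total = $129.17 + $107.44 = $236.61
Taxable wages = $1,845.29 − $236.61 = $1,608.68
Local income tax: $1,608.68 × 0.01 = $16.09
Federal income tax: $1,608.68 × 0.2625 = $422.28
Social Security tax: $1,845.29 × 0.06 = $110.72
State unemployment insurance (employee share): $1,845.29 × 0.005 = $9.23
Legal plan premium: $105.15
Union dues: $1,845.29 × 0.05 = $92.26
AD&D insurance premium: $51.86
Total deductions = $129.17 + $107.44 + $16.09 + $422.28 + $110.72 + $9.23 + $105.15 + $92.26 + $51.86 = $1,044.20
Net pay = $1,845.29 − $1,044.20 = $801.09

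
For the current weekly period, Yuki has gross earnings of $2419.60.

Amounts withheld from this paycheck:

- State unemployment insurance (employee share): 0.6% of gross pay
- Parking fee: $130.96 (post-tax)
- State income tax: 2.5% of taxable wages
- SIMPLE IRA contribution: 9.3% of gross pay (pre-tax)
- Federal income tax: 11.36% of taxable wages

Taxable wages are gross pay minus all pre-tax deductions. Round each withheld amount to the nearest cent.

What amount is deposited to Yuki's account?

SIMPLE IRA contribution: $2419.60 × 0.093 = $225.02
Taxable wages = $2419.60 − $225.02 = $2194.58
State income tax: $2194.58 × 0.025 = $54.86
Federal income tax: $2194.58 × 0.1136 = $249.30
State unemployment insurance (employee share): $2419.60 × 0.006 = $14.52
Parking fee: $130.96
Total deductions = $225.02 + $54.86 + $249.30 + $14.52 + $130.96 = $674.66
Net pay = $2419.60 − $674.66 = $1744.94

$1744.94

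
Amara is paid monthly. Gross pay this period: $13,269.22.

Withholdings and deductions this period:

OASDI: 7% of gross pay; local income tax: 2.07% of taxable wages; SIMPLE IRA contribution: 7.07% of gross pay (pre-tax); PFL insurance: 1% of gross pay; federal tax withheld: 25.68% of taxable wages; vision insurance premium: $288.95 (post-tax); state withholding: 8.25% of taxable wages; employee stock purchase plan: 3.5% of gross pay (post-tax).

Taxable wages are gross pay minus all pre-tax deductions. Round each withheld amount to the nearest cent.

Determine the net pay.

$6,077.00

SIMPLE IRA contribution: $13,269.22 × 0.0707 = $938.13
Taxable wages = $13,269.22 − $938.13 = $12,331.09
Federal tax withheld: $12,331.09 × 0.2568 = $3,166.62
State withholding: $12,331.09 × 0.0825 = $1,017.31
Local income tax: $12,331.09 × 0.0207 = $255.25
PFL insurance: $13,269.22 × 0.01 = $132.69
OASDI: $13,269.22 × 0.07 = $928.85
Employee stock purchase plan: $13,269.22 × 0.035 = $464.42
Vision insurance premium: $288.95
Total deductions = $938.13 + $3,166.62 + $1,017.31 + $255.25 + $132.69 + $928.85 + $464.42 + $288.95 = $7,192.22
Net pay = $13,269.22 − $7,192.22 = $6,077.00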